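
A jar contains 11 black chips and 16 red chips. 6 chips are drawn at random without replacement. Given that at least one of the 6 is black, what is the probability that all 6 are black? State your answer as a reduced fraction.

21/13091

Work in counts. Selections with at least one black: C(27,6) − C(16,6) = 296010 − 8008 = 288002.
Of those, selections where all 6 are black: C(11,6) = 462.
Conditional probability = 462/288002 = 21/13091.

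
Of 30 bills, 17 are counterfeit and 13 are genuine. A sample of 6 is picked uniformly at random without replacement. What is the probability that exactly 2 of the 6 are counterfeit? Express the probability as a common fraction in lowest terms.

There are C(30,6) = 593775 ways to choose 6 from 30.
Selections with exactly 2 counterfeit: choose 2 of the 17 counterfeit and 4 of the 13 genuine, C(17,2)·C(13,4) = 136·715 = 97240.
Probability = 97240/593775 = 1496/9135.

1496/9135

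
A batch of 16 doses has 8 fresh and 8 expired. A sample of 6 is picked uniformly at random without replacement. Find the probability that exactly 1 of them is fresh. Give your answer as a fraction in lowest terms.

8/143

The sample space is all 6-subsets of the 16: C(16,6) = 8008.
Selections with exactly 1 fresh: choose 1 of the 8 fresh and 5 of the 8 expired, C(8,1)·C(8,5) = 8·56 = 448.
Probability = 448/8008 = 8/143.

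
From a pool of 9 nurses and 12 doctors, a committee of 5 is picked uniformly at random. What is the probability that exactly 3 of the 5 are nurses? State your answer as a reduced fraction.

Total number of selections: C(21,5) = 20349.
Selections with exactly 3 nurses: choose 3 of the 9 nurses and 2 of the 12 doctors, C(9,3)·C(12,2) = 84·66 = 5544.
Probability = 5544/20349 = 88/323.

88/323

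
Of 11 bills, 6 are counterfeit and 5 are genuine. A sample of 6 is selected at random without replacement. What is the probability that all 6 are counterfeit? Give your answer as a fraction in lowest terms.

There are C(11,6) = 462 possible selections.
Selections with all counterfeit: C(6,6) = 1.
Probability = 1/462.

1/462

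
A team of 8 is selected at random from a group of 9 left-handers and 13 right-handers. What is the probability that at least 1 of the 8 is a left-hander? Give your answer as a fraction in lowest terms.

Total selections: C(22,8) = 319770.
Favorable selections (at least 1 left-hander): C(9,1)·C(13,7) + C(9,2)·C(13,6) + C(9,3)·C(13,5) + C(9,4)·C(13,4) + C(9,5)·C(13,3) + C(9,6)·C(13,2) + C(9,7)·C(13,1) + C(9,8)·C(13,0) = 15444 + 61776 + 108108 + 90090 + 36036 + 6552 + 468 + 9 = 318483.
Probability = 318483/319770 = 3217/3230.

3217/3230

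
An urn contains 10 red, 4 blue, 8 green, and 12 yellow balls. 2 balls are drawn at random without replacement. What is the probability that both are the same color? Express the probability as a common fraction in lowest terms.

145/561

There are C(34,2) = 561 ways to draw 2 balls.
All same color: C(10,2) + C(4,2) + C(8,2) + C(12,2) = 45 + 6 + 28 + 66 = 145.
Probability = 145/561.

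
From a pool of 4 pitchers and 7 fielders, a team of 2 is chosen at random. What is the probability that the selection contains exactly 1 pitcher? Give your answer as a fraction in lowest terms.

Total number of selections: C(11,2) = 55.
Selections with exactly 1 pitcher: choose 1 of the 4 pitchers and 1 of the 7 fielders, C(4,1)·C(7,1) = 4·7 = 28.
Probability = 28/55.

28/55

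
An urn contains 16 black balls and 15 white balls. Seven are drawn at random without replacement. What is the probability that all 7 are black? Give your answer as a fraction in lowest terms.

176/40455

There are C(31,7) = 2629575 possible selections.
Selections with all black: C(16,7) = 11440.
Probability = 11440/2629575 = 176/40455.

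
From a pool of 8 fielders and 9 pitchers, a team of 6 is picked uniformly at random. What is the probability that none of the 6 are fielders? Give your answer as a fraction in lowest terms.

3/442

There are C(17,6) = 12376 possible selections.
Selections with no fielders (all pitchers): C(9,6) = 84.
Probability = 84/12376 = 3/442.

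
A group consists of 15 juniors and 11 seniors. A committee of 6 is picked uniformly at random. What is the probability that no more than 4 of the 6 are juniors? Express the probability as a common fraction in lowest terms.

96/115

Total selections: C(26,6) = 230230.
Favorable selections (no more than 4 juniors): C(15,0)·C(11,6) + C(15,1)·C(11,5) + C(15,2)·C(11,4) + C(15,3)·C(11,3) + C(15,4)·C(11,2) = 462 + 6930 + 34650 + 75075 + 75075 = 192192.
Probability = 192192/230230 = 96/115.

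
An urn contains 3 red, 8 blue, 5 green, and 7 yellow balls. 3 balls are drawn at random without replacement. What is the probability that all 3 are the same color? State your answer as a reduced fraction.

There are C(23,3) = 1771 ways to draw 3 balls.
All same color: C(3,3) + C(8,3) + C(5,3) + C(7,3) = 1 + 56 + 10 + 35 = 102.
Probability = 102/1771.

102/1771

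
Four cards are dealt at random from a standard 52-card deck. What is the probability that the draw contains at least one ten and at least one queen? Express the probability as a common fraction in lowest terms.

1332/20825

There are C(52,4) = 270725 possible draws.
By inclusion-exclusion on the complements, draws missing all tens or all queens: C(48,4) + C(48,4) − C(44,4) = 194580 + 194580 − 135751 = 253409.
So draws with at least one of each: 270725 − 253409 = 17316, probability 17316/270725 = 1332/20825.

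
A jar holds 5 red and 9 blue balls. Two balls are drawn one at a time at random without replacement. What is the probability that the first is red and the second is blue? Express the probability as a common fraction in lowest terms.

45/182

Multiply the conditional probabilities at each draw: 5/14 · 9/13 = 45/182.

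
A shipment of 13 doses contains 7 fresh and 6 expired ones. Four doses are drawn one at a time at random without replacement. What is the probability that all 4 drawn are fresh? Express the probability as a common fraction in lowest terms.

Multiply the conditional probabilities at each draw: 7/13 · 6/12 · 5/11 · 4/10 = 840/17160 = 7/143.

7/143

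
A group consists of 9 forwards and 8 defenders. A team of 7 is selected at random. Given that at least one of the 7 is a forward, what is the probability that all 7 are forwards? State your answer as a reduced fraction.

Work in counts. Selections with at least one forward: C(17,7) − C(8,7) = 19448 − 8 = 19440.
Of those, selections where all 7 are forwards: C(9,7) = 36.
Conditional probability = 36/19440 = 1/540.

1/540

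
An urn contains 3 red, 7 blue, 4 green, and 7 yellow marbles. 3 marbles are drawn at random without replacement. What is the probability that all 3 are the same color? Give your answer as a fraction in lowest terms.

15/266

There are C(21,3) = 1330 ways to draw 3 marbles.
All same color: C(3,3) + C(7,3) + C(4,3) + C(7,3) = 1 + 35 + 4 + 35 = 75.
Probability = 75/1330 = 15/266.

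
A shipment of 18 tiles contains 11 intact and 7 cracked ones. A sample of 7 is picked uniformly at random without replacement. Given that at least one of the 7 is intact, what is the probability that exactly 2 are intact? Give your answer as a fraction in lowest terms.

Work in counts. Selections with at least one intact: C(18,7) − C(7,7) = 31824 − 1 = 31823.
Of those, selections where exactly 2 are intact: C(11,2)·C(7,5) = 55·21 = 1155.
Conditional probability = 1155/31823 = 105/2893.

105/2893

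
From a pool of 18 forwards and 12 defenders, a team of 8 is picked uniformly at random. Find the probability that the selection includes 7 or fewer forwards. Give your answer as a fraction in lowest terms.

Total selections: C(30,8) = 5852925.
The complement is exactly 8 forwards: C(18,8)·C(12,0) = 43758.
Probability = 1 − 43758/5852925 = 5809167/5852925 = 49651/50025.

49651/50025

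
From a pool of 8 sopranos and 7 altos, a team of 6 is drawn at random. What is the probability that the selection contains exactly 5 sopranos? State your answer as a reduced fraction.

56/715

There are C(15,6) = 5005 ways to choose 6 from 15.
Selections with exactly 5 sopranos: choose 5 of the 8 sopranos and 1 of the 7 altos, C(8,5)·C(7,1) = 56·7 = 392.
Probability = 392/5005 = 56/715.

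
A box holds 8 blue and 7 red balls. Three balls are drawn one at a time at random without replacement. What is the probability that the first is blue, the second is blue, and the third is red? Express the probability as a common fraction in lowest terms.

28/195

Multiply the conditional probabilities at each draw: 8/15 · 7/14 · 7/13 = 392/2730 = 28/195.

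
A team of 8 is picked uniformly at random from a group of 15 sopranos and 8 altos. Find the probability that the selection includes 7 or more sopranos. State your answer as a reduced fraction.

1755/14858

Total selections: C(23,8) = 490314.
Favorable selections (7 or more sopranos): C(15,7)·C(8,1) + C(15,8)·C(8,0) = 51480 + 6435 = 57915.
Probability = 57915/490314 = 1755/14858.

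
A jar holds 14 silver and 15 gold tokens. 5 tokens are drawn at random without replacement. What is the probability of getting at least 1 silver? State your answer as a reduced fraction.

424/435

There are C(29,5) = 118755 ways to choose the 5.
Favorable selections (at least 1 silver): C(14,1)·C(15,4) + C(14,2)·C(15,3) + C(14,3)·C(15,2) + C(14,4)·C(15,1) + C(14,5)·C(15,0) = 19110 + 41405 + 38220 + 15015 + 2002 = 115752.
Probability = 115752/118755 = 424/435.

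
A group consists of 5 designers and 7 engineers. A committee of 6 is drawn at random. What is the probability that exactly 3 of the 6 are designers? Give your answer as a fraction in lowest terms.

There are C(12,6) = 924 ways to choose 6 from 12.
Selections with exactly 3 designers: choose 3 of the 5 designers and 3 of the 7 engineers, C(5,3)·C(7,3) = 10·35 = 350.
Probability = 350/924 = 25/66.

25/66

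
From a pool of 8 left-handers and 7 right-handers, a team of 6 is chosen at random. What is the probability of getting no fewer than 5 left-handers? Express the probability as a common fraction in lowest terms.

12/143

Total selections: C(15,6) = 5005.
Favorable selections (no fewer than 5 left-handers): C(8,5)·C(7,1) + C(8,6)·C(7,0) = 392 + 28 = 420.
Probability = 420/5005 = 12/143.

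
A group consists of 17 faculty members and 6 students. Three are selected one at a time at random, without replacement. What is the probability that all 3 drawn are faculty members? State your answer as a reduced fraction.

Multiply the conditional probabilities at each draw: 17/23 · 16/22 · 15/21 = 4080/10626 = 680/1771.

680/1771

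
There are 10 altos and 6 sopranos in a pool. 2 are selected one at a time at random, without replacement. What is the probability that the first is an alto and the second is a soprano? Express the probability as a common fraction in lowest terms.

1/4

Multiply the conditional probabilities at each draw: 10/16 · 6/15 = 60/240 = 1/4.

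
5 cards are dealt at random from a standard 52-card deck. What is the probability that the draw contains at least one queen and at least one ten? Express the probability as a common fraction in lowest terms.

There are C(52,5) = 2598960 possible draws.
By inclusion-exclusion on the complements, draws missing all queens or all tens: C(48,5) + C(48,5) − C(44,5) = 1712304 + 1712304 − 1086008 = 2338600.
So draws with at least one of each: 2598960 − 2338600 = 260360, probability 260360/2598960 = 6509/64974.

6509/64974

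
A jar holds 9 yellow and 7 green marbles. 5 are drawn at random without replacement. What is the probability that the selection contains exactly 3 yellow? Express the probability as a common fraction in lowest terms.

21/52

There are C(16,5) = 4368 ways to choose 5 from 16.
Selections with exactly 3 yellow: choose 3 of the 9 yellow and 2 of the 7 green, C(9,3)·C(7,2) = 84·21 = 1764.
Probability = 1764/4368 = 21/52.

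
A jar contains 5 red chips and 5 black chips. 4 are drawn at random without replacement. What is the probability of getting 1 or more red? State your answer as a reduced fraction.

There are C(10,4) = 210 ways to choose the 4.
The complement is all 4 are black: C(5,4) = 5.
Probability = 1 − 5/210 = 205/210 = 41/42.

41/42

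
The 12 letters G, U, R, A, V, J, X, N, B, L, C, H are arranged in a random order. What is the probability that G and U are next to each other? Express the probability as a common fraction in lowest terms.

There are 12! = 479001600 arrangements.
Treat G and U as a block: 11! arrangements of the blocks × 2 orders within the block = 2·39916800 = 79833600.
Probability = 79833600/479001600 = 1/6.

1/6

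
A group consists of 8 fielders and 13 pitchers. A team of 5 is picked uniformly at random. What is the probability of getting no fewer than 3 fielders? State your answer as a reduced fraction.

254/969

There are C(21,5) = 20349 ways to choose the 5.
Favorable selections (no fewer than 3 fielders): C(8,3)·C(13,2) + C(8,4)·C(13,1) + C(8,5)·C(13,0) = 4368 + 910 + 56 = 5334.
Probability = 5334/20349 = 254/969.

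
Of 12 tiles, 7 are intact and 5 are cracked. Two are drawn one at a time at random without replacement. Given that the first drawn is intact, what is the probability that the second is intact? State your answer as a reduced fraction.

After removing one intact, 11 remain: 6 intact and 5 cracked.
So the probability the next is intact is 6/11.

6/11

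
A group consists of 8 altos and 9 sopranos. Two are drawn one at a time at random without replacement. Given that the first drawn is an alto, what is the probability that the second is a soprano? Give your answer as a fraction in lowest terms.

9/16

After removing one alto, 16 remain: 7 altos and 9 sopranos.
So the probability the next is a soprano is 9/16.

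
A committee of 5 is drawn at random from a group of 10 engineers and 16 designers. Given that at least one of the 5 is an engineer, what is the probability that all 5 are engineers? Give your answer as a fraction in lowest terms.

63/15353

Work in counts. Selections with at least one engineer: C(26,5) − C(16,5) = 65780 − 4368 = 61412.
Of those, selections where all 5 are engineers: C(10,5) = 252.
Conditional probability = 252/61412 = 63/15353.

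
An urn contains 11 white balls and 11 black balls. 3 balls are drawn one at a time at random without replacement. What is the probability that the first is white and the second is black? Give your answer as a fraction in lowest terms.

Multiply the conditional probabilities at each draw: 11/22 · 11/21 = 121/462 = 11/42.

11/42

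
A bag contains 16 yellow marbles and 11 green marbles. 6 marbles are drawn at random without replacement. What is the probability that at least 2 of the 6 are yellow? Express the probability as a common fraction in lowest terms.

Total selections: C(27,6) = 296010.
Count the complement (fewer than 2 yellow): C(16,0)·C(11,6) + C(16,1)·C(11,5) = 462 + 7392 = 7854.
Probability = 1 − 7854/296010 = 288156/296010 = 4366/4485.

4366/4485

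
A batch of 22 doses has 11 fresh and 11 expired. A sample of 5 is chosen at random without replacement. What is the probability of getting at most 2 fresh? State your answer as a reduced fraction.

1/2

Total selections: C(22,5) = 26334.
Favorable selections (at most 2 fresh): C(11,0)·C(11,5) + C(11,1)·C(11,4) + C(11,2)·C(11,3) = 462 + 3630 + 9075 = 13167.
Probability = 13167/26334 = 1/2.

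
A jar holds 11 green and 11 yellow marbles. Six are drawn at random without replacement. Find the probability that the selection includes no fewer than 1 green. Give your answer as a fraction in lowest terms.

321/323

There are C(22,6) = 74613 ways to choose the 6.
The complement is all 6 are yellow: C(11,6) = 462.
Probability = 1 − 462/74613 = 74151/74613 = 321/323.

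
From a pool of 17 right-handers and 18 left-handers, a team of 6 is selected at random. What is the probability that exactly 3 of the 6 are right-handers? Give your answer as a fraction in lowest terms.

The sample space is all 6-subsets of the 35: C(35,6) = 1623160.
Selections with exactly 3 right-handers: choose 3 of the 17 right-handers and 3 of the 18 left-handers, C(17,3)·C(18,3) = 680·816 = 554880.
Probability = 554880/1623160 = 816/2387.

816/2387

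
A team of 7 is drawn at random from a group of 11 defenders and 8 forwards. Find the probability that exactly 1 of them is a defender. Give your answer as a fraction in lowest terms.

77/12597

Total number of selections: C(19,7) = 50388.
Selections with exactly 1 defender: choose 1 of the 11 defenders and 6 of the 8 forwards, C(11,1)·C(8,6) = 11·28 = 308.
Probability = 308/50388 = 77/12597.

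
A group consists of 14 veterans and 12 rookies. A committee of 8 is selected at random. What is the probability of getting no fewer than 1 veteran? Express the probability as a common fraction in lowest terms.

28396/28405

There are C(26,8) = 1562275 ways to choose the 8.
Favorable selections (no fewer than 1 veteran): C(14,1)·C(12,7) + C(14,2)·C(12,6) + C(14,3)·C(12,5) + C(14,4)·C(12,4) + C(14,5)·C(12,3) + C(14,6)·C(12,2) + C(14,7)·C(12,1) + C(14,8)·C(12,0) = 11088 + 84084 + 288288 + 495495 + 440440 + 198198 + 41184 + 3003 = 1561780.
Probability = 1561780/1562275 = 28396/28405.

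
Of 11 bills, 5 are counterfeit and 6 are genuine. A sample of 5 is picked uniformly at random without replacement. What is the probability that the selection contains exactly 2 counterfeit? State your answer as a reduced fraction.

100/231

The sample space is all 5-subsets of the 11: C(11,5) = 462.
Selections with exactly 2 counterfeit: choose 2 of the 5 counterfeit and 3 of the 6 genuine, C(5,2)·C(6,3) = 10·20 = 200.
Probability = 200/462 = 100/231.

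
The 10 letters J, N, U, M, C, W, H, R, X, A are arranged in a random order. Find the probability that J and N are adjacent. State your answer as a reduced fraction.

1/5

There are 10! = 3628800 arrangements.
Treat J and N as a block: 9! arrangements of the blocks × 2 orders within the block = 2·362880 = 725760.
Probability = 725760/3628800 = 1/5.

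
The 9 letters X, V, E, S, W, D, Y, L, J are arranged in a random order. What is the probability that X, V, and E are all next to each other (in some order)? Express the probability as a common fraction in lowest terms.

1/12

There are 9! = 362880 arrangements.
Treat the three as one block: 7! placements × 3! orders within the block = 5040·6 = 30240.
Probability = 30240/362880 = 1/12.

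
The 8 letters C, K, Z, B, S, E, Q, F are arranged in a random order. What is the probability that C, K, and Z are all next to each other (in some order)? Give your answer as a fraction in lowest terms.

3/28

There are 8! = 40320 arrangements.
Treat the three as one block: 6! placements × 3! orders within the block = 720·6 = 4320.
Probability = 4320/40320 = 3/28.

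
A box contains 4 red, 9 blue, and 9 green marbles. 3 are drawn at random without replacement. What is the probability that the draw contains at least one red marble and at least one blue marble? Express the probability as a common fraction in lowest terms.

There are C(22,3) = 1540 possible draws.
By inclusion-exclusion on the complements, draws missing all red or all blue: C(18,3) + C(13,3) − C(9,3) = 816 + 286 − 84 = 1018.
So draws with at least one of each: 1540 − 1018 = 522, probability 522/1540 = 261/770.

261/770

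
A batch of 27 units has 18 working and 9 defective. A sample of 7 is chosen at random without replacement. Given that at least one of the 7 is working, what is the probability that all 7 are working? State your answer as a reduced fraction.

1768/49333

Work in counts. Selections with at least one working: C(27,7) − C(9,7) = 888030 − 36 = 887994.
Of those, selections where all 7 are working: C(18,7) = 31824.
Conditional probability = 31824/887994 = 1768/49333.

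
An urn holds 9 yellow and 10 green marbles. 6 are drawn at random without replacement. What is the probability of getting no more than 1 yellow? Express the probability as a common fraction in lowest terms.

59/646

There are C(19,6) = 27132 ways to choose the 6.
Favorable selections (no more than 1 yellow): C(9,0)·C(10,6) + C(9,1)·C(10,5) = 210 + 2268 = 2478.
Probability = 2478/27132 = 59/646.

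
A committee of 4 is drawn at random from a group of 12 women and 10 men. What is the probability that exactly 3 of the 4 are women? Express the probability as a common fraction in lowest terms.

Total number of selections: C(22,4) = 7315.
Selections with exactly 3 women: choose 3 of the 12 women and 1 of the 10 men, C(12,3)·C(10,1) = 220·10 = 2200.
Probability = 2200/7315 = 40/133.

40/133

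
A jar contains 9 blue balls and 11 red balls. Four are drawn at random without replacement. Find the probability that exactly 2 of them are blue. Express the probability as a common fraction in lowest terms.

The sample space is all 4-subsets of the 20: C(20,4) = 4845.
Selections with exactly 2 blue: choose 2 of the 9 blue and 2 of the 11 red, C(9,2)·C(11,2) = 36·55 = 1980.
Probability = 1980/4845 = 132/323.

132/323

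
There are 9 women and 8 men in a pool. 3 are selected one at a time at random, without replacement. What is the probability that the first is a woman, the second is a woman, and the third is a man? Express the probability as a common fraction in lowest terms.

12/85

Multiply the conditional probabilities at each draw: 9/17 · 8/16 · 8/15 = 576/4080 = 12/85.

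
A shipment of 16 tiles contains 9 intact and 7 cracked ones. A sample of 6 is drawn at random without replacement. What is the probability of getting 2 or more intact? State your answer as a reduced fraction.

279/286

Total selections: C(16,6) = 8008.
Count the complement (fewer than 2 intact): C(9,0)·C(7,6) + C(9,1)·C(7,5) = 7 + 189 = 196.
Probability = 1 − 196/8008 = 7812/8008 = 279/286.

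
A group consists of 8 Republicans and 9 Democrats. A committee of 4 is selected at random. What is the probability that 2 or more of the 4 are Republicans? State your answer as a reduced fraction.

113/170

There are C(17,4) = 2380 ways to choose the 4.
Count the complement (fewer than 2 Republicans): C(8,0)·C(9,4) + C(8,1)·C(9,3) = 126 + 672 = 798.
Probability = 1 − 798/2380 = 1582/2380 = 113/170.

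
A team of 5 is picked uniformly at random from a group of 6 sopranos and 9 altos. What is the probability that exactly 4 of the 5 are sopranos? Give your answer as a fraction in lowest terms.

Total number of selections: C(15,5) = 3003.
Selections with exactly 4 sopranos: choose 4 of the 6 sopranos and 1 of the 9 altos, C(6,4)·C(9,1) = 15·9 = 135.
Probability = 135/3003 = 45/1001.

45/1001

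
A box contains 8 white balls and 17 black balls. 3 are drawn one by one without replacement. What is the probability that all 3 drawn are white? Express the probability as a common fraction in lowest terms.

Multiply the conditional probabilities at each draw: 8/25 · 7/24 · 6/23 = 336/13800 = 14/575.

14/575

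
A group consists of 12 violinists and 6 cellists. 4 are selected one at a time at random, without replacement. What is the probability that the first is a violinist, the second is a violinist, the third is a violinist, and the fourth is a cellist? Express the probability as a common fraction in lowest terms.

11/102

Multiply the conditional probabilities at each draw: 12/18 · 11/17 · 10/16 · 6/15 = 7920/73440 = 11/102.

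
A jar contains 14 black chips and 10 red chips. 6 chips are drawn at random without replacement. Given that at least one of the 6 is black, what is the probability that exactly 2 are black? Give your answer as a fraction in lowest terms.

Work in counts. Selections with at least one black: C(24,6) − C(10,6) = 134596 − 210 = 134386.
Of those, selections where exactly 2 are black: C(14,2)·C(10,4) = 91·210 = 19110.
Conditional probability = 19110/134386 = 1365/9599.

1365/9599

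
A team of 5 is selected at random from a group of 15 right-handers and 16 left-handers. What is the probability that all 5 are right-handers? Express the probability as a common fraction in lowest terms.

143/8091

There are C(31,5) = 169911 possible selections.
Selections with all right-handers: C(15,5) = 3003.
Probability = 3003/169911 = 143/8091.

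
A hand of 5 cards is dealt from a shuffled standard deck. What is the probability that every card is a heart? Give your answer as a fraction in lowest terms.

There are C(52,5) = 2598960 possible 5-card hands.
Hands that are all hearts: C(13,5) = 1287.
Probability = 1287/2598960 = 33/66640.

33/66640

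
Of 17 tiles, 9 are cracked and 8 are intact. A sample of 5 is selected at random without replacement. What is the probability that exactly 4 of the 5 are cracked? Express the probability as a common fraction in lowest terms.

36/221

Total number of selections: C(17,5) = 6188.
Selections with exactly 4 cracked: choose 4 of the 9 cracked and 1 of the 8 intact, C(9,4)·C(8,1) = 126·8 = 1008.
Probability = 1008/6188 = 36/221.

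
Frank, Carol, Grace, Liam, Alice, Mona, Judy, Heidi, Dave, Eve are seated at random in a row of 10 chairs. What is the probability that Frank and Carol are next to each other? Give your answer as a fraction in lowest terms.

There are 10! = 3628800 arrangements.
Treat Frank and Carol as a block: 9! arrangements of the blocks × 2 orders within the block = 2·362880 = 725760.
Probability = 725760/3628800 = 1/5.

1/5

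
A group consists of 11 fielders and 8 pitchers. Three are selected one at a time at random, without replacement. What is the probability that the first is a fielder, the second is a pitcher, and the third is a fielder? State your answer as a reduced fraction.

440/2907

Multiply the conditional probabilities at each draw: 11/19 · 8/18 · 10/17 = 880/5814 = 440/2907.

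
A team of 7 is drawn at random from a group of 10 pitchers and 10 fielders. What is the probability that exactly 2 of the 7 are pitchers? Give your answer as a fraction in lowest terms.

There are C(20,7) = 77520 ways to choose 7 from 20.
Selections with exactly 2 pitchers: choose 2 of the 10 pitchers and 5 of the 10 fielders, C(10,2)·C(10,5) = 45·252 = 11340.
Probability = 11340/77520 = 189/1292.

189/1292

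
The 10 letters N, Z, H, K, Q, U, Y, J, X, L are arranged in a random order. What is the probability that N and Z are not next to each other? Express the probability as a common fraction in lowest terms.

4/5

There are 10! = 3628800 arrangements.
Arrangements with N and Z adjacent: 2·9! = 725760.
So not adjacent: 3628800 − 725760 = 2903040, probability 2903040/3628800 = 4/5.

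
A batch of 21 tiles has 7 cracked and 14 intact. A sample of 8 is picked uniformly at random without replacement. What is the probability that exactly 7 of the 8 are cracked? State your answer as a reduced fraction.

There are C(21,8) = 203490 ways to choose 8 from 21.
Selections with exactly 7 cracked: choose 7 of the 7 cracked and 1 of the 14 intact, C(7,7)·C(14,1) = 1·14 = 14.
Probability = 14/203490 = 1/14535.

1/14535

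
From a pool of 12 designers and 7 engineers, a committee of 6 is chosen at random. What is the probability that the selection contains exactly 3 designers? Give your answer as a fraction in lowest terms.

275/969

The sample space is all 6-subsets of the 19: C(19,6) = 27132.
Selections with exactly 3 designers: choose 3 of the 12 designers and 3 of the 7 engineers, C(12,3)·C(7,3) = 220·35 = 7700.
Probability = 7700/27132 = 275/969.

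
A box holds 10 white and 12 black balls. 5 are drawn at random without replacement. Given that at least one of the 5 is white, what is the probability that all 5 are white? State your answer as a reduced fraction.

14/1419

Work in counts. Selections with at least one white: C(22,5) − C(12,5) = 26334 − 792 = 25542.
Of those, selections where all 5 are white: C(10,5) = 252.
Conditional probability = 252/25542 = 14/1419.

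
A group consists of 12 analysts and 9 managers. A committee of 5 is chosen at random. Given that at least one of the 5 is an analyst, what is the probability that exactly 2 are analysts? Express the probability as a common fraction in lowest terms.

Work in counts. Selections with at least one analyst: C(21,5) − C(9,5) = 20349 − 126 = 20223.
Of those, selections where exactly 2 are analysts: C(12,2)·C(9,3) = 66·84 = 5544.
Conditional probability = 5544/20223 = 88/321.

88/321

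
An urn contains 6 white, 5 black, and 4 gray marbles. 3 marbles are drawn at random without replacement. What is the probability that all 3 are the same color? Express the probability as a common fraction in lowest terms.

34/455

There are C(15,3) = 455 ways to draw 3 marbles.
All same color: C(6,3) + C(5,3) + C(4,3) = 20 + 10 + 4 = 34.
Probability = 34/455.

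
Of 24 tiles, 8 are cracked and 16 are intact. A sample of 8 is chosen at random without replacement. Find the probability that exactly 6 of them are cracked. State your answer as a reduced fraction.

There are C(24,8) = 735471 ways to choose 8 from 24.
Selections with exactly 6 cracked: choose 6 of the 8 cracked and 2 of the 16 intact, C(8,6)·C(16,2) = 28·120 = 3360.
Probability = 3360/735471 = 1120/245157.

1120/245157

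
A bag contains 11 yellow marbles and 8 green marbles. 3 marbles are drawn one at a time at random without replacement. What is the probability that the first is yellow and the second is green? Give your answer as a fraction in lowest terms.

Multiply the conditional probabilities at each draw: 11/19 · 8/18 = 88/342 = 44/171.

44/171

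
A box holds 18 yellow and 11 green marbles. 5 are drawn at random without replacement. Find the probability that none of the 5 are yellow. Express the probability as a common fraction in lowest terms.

22/5655

There are C(29,5) = 118755 possible selections.
Selections with no yellow (all green): C(11,5) = 462.
Probability = 462/118755 = 22/5655.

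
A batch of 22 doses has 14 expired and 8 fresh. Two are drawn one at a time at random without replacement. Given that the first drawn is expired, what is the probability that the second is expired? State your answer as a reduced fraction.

13/21

After removing one expired, 21 remain: 13 expired and 8 fresh.
So the probability the next is expired is 13/21.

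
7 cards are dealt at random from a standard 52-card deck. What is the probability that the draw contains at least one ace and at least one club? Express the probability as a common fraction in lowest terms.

There are C(52,7) = 133784560 possible draws.
By inclusion-exclusion on the complements, draws missing all aces or all clubs: C(48,7) + C(39,7) − C(36,7) = 73629072 + 15380937 − 8347680 = 80662329.
So draws with at least one of each: 133784560 − 80662329 = 53122231, probability 53122231/133784560.

53122231/133784560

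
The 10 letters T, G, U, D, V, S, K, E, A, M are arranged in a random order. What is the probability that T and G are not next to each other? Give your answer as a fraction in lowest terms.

4/5

There are 10! = 3628800 arrangements.
Arrangements with T and G adjacent: 2·9! = 725760.
So not adjacent: 3628800 − 725760 = 2903040, probability 2903040/3628800 = 4/5.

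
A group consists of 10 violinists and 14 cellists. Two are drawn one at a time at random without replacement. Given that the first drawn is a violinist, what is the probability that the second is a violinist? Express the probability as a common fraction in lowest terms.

9/23

After removing one violinist, 23 remain: 9 violinists and 14 cellists.
So the probability the next is a violinist is 9/23.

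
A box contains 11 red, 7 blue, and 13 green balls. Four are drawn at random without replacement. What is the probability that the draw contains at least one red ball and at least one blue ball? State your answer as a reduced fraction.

77/145

There are C(31,4) = 31465 possible draws.
By inclusion-exclusion on the complements, draws missing all red or all blue: C(20,4) + C(24,4) − C(13,4) = 4845 + 10626 − 715 = 14756.
So draws with at least one of each: 31465 − 14756 = 16709, probability 16709/31465 = 77/145.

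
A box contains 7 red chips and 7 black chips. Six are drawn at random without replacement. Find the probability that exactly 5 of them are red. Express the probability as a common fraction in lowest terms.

The sample space is all 6-subsets of the 14: C(14,6) = 3003.
Selections with exactly 5 red: choose 5 of the 7 red and 1 of the 7 black, C(7,5)·C(7,1) = 21·7 = 147.
Probability = 147/3003 = 7/143.

7/143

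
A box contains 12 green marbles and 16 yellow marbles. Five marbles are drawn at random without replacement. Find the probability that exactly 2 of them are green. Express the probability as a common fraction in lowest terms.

There are C(28,5) = 98280 ways to choose 5 from 28.
Selections with exactly 2 green: choose 2 of the 12 green and 3 of the 16 yellow, C(12,2)·C(16,3) = 66·560 = 36960.
Probability = 36960/98280 = 44/117.

44/117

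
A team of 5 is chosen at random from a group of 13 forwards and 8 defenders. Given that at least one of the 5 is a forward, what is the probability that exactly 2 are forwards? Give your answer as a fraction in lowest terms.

Work in counts. Selections with at least one forward: C(21,5) − C(8,5) = 20349 − 56 = 20293.
Of those, selections where exactly 2 are forwards: C(13,2)·C(8,3) = 78·56 = 4368.
Conditional probability = 4368/20293 = 48/223.

48/223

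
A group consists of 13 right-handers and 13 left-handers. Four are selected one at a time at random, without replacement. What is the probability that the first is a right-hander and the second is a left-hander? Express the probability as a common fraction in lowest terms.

Multiply the conditional probabilities at each draw: 13/26 · 13/25 = 169/650 = 13/50.

13/50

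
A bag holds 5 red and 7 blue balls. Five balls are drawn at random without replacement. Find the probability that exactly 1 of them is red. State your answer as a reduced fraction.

There are C(12,5) = 792 ways to choose 5 from 12.
Selections with exactly 1 red: choose 1 of the 5 red and 4 of the 7 blue, C(5,1)·C(7,4) = 5·35 = 175.
Probability = 175/792.

175/792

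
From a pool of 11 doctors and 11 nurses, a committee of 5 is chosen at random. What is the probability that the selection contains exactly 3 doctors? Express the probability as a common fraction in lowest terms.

275/798

Total number of selections: C(22,5) = 26334.
Selections with exactly 3 doctors: choose 3 of the 11 doctors and 2 of the 11 nurses, C(11,3)·C(11,2) = 165·55 = 9075.
Probability = 9075/26334 = 275/798.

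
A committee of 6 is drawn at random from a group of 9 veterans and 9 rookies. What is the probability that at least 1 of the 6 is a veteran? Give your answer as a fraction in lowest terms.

Total selections: C(18,6) = 18564.
The complement is all 6 are rookies: C(9,6) = 84.
Probability = 1 − 84/18564 = 18480/18564 = 220/221.

220/221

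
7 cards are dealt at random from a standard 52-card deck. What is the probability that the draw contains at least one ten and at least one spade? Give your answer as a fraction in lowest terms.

53122231/133784560

There are C(52,7) = 133784560 possible draws.
By inclusion-exclusion on the complements, draws missing all tens or all spades: C(48,7) + C(39,7) − C(36,7) = 73629072 + 15380937 − 8347680 = 80662329.
So draws with at least one of each: 133784560 − 80662329 = 53122231, probability 53122231/133784560.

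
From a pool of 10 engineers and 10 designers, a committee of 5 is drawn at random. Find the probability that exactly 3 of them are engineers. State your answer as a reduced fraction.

The sample space is all 5-subsets of the 20: C(20,5) = 15504.
Selections with exactly 3 engineers: choose 3 of the 10 engineers and 2 of the 10 designers, C(10,3)·C(10,2) = 120·45 = 5400.
Probability = 5400/15504 = 225/646.

225/646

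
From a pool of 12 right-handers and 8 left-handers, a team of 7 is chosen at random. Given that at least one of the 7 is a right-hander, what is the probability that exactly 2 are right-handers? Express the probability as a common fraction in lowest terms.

462/9689

Work in counts. Selections with at least one right-hander: C(20,7) − C(8,7) = 77520 − 8 = 77512.
Of those, selections where exactly 2 are right-handers: C(12,2)·C(8,5) = 66·56 = 3696.
Conditional probability = 3696/77512 = 462/9689.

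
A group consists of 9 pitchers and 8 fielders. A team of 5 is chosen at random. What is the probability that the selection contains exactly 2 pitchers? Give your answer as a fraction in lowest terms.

72/221

There are C(17,5) = 6188 ways to choose 5 from 17.
Selections with exactly 2 pitchers: choose 2 of the 9 pitchers and 3 of the 8 fielders, C(9,2)·C(8,3) = 36·56 = 2016.
Probability = 2016/6188 = 72/221.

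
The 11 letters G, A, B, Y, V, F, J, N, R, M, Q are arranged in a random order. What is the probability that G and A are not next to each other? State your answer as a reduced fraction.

9/11

There are 11! = 39916800 arrangements.
Arrangements with G and A adjacent: 2·10! = 7257600.
So not adjacent: 39916800 − 7257600 = 32659200, probability 32659200/39916800 = 9/11.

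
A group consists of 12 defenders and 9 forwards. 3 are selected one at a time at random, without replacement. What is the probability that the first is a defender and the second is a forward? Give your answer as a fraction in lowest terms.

9/35

Multiply the conditional probabilities at each draw: 12/21 · 9/20 = 108/420 = 9/35.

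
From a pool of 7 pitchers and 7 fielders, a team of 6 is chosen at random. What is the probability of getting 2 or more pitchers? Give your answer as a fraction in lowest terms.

37/39

Total selections: C(14,6) = 3003.
Count the complement (fewer than 2 pitchers): C(7,0)·C(7,6) + C(7,1)·C(7,5) = 7 + 147 = 154.
Probability = 1 − 154/3003 = 2849/3003 = 37/39.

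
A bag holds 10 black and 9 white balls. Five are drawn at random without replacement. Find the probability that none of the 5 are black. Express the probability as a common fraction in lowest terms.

7/646

There are C(19,5) = 11628 possible selections.
Selections with no black (all white): C(9,5) = 126.
Probability = 126/11628 = 7/646.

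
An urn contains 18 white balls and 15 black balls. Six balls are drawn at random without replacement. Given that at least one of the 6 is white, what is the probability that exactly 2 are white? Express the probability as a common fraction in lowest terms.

3315/17501

Work in counts. Selections with at least one white: C(33,6) − C(15,6) = 1107568 − 5005 = 1102563.
Of those, selections where exactly 2 are white: C(18,2)·C(15,4) = 153·1365 = 208845.
Conditional probability = 208845/1102563 = 3315/17501.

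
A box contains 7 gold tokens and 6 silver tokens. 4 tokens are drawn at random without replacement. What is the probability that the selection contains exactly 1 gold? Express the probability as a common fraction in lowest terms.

28/143

Total number of selections: C(13,4) = 715.
Selections with exactly 1 gold: choose 1 of the 7 gold and 3 of the 6 silver, C(7,1)·C(6,3) = 7·20 = 140.
Probability = 140/715 = 28/143.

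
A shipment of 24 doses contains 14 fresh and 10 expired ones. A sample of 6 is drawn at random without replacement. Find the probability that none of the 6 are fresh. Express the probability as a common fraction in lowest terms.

There are C(24,6) = 134596 possible selections.
Selections with no fresh (all expired): C(10,6) = 210.
Probability = 210/134596 = 15/9614.

15/9614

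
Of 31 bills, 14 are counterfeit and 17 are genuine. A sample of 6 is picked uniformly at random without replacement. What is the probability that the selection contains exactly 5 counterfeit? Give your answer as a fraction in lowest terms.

The sample space is all 6-subsets of the 31: C(31,6) = 736281.
Selections with exactly 5 counterfeit: choose 5 of the 14 counterfeit and 1 of the 17 genuine, C(14,5)·C(17,1) = 2002·17 = 34034.
Probability = 34034/736281 = 374/8091.

374/8091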